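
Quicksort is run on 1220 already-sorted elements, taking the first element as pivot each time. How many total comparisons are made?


Sum of comparisons per partition:
1219 + 1218 + ... + 1 + 0
= 1220 * (1220 - 1) / 2
= 1220 * 1219 / 2
= 743590


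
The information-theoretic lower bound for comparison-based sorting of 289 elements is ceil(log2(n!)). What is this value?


A binary decision tree of height h has at most 2^h leaves and needs at least n! of them, so h >= ceil(log2(n!)).
289! is far too large to multiply out, so use Stirling's series:
  ln(n!) ~ n ln n - n + (1/2) ln(2 pi n) + 1/(12n)  (error below 1/(360 n^3), negligible here)
  ln(289) = 5.6664267
  n ln n = 289 * 5.6664267 = 1637.5973
  (1/2) ln(2 pi * 289) = (1/2) ln(1815.8406) = 3.7522
  1/(12*289) = 0.0003
  ln(289!) ~ 1637.5973 - 289 + 3.7522 + 0.0003 = 1352.3498
Convert to base 2: log2(289!) = 1352.3498 / ln 2 = 1352.3498 / 0.69314718 = 1951.0284
ceil(1951.0284) = 1952


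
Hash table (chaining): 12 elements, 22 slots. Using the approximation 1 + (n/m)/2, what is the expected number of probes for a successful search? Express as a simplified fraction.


Computing expected probes:
alpha = 12/22
= 1 + alpha/2
= 1 + 12/(2*22)
= (2*22 + 12) / (2*22)
= 56/44 = 14/11


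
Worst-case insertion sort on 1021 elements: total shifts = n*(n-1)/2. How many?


Sum of shifts = 1 + 2 + 3 + ... + 1020
= 1021 * 1020 / 2
= 1041420 / 2
= 520710


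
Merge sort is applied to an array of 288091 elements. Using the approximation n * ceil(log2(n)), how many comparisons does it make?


Merge sort divides the array into halves recursively.
Number of levels = ceil(log2(288091)) = 19
At each level, approximately n = 288091 comparisons are needed for merging.
Total comparisons ~ n * ceil(log2(n)) = 288091 * 19 = 5473729


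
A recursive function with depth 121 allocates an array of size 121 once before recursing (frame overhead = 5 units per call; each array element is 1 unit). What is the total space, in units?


Array allocation: 121 units (allocated once)
Stack frames: 121 deep * 5 per frame = 605 units
Total = 121 + 605 = 726


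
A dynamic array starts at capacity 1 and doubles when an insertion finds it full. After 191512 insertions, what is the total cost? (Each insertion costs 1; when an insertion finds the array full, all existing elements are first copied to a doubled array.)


Insertion cost: 191512 (one per element)
Resizes occur just before inserting elements 2, 3, 5, 9, ...
Elements copied at each resize: 1 + 2 + 4 + 8 + 16 + 32 + 64 + 128 + 256 + 512 + 1024 + 2048 + 4096 + 8192 + 16384 + 32768 + 65536 + 131072
Sum of copies = 262143 (geometric series: 2^k - 1)
Total = 191512 + 262143 = 453655


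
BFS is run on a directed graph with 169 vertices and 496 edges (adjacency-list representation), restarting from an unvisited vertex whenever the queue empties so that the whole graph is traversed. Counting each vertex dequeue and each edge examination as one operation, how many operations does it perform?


A full BFS traversal dequeues each vertex exactly once and examines each directed edge exactly once.
V = 169 (vertex processing cost)
E = 496 (edge examination cost)
Total operations proportional to V + E = 169 + 496 = 665


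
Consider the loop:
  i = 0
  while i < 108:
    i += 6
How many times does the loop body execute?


Starting at i = 0, each iteration adds 6.
Iterations until i >= 108:
  Iteration 1: i = 0 -> i = 6
  Iteration 2: i = 6 -> i = 12
  Iteration 3: i = 12 -> i = 18
  Iteration 4: i = 18 -> i = 24
  Iteration 5: i = 24 -> i = 30
  Iteration 6: i = 30 -> i = 36
  Iteration 7: i = 36 -> i = 42
  Iteration 8: i = 42 -> i = 48
  ... continuing ...
Total iterations = ceil(108/6) = 18


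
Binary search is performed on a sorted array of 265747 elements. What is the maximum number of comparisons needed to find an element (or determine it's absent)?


Binary search halves the search space each comparison:
  Step 1: search space = 265747 -> 132873
  Step 2: search space = 132873 -> 66436
  Step 3: search space = 66436 -> 33218
  Step 4: search space = 33218 -> 16609
  Step 5: search space = 16609 -> 8304
  Step 6: search space = 8304 -> 4152
  Step 7: search space = 4152 -> 2076
  Step 8: search space = 2076 -> 1038
  Step 9: search space = 1038 -> 519
  Step 10: search space = 519 -> 259
  Step 11: search space = 259 -> 129
  Step 12: search space = 129 -> 64
  Step 13: search space = 64 -> 32
  Step 14: search space = 32 -> 16
  Step 15: search space = 16 -> 8
  Step 16: search space = 8 -> 4
  Step 17: search space = 4 -> 2
  Step 18: search space = 2 -> 1
  Step 19: search space = 1 (final check)
Maximum comparisons = floor(log2(265747)) + 1 = 18 + 1 = 19


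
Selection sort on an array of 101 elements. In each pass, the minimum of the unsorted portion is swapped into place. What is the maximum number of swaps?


Selection sort performs one swap per pass:
  Pass 1: find min in positions 0 to 100, swap with position 0
  Pass 2: find min in positions 1 to 100, swap with position 1
  Pass 3: find min in positions 2 to 100, swap with position 2
  Pass 4: find min in positions 3 to 100, swap with position 3
  Pass 5: find min in positions 4 to 100, swap with position 4
  ... (95 more passes)
Total passes (and swaps) = n - 1 = 101 - 1 = 100


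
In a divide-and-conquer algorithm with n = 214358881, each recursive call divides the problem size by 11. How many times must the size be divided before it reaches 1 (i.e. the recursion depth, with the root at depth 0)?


Number of divisions = log_11(214358881)
Sizes: 214358881 -> 19487171 -> 1771561 -> 161051 -> 14641 -> 1331 -> 121 -> 11 -> 1 (8 divisions)
Recursion depth = 8


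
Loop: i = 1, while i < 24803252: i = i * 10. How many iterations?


i multiplies by 10 each step:
i = 1 -> 10 -> 100 -> 1000 -> 10000 -> 100000 -> 1000000 -> 10000000 -> 100000000 (stop)
Iterations = ceil(log_10(24803252)) = 8


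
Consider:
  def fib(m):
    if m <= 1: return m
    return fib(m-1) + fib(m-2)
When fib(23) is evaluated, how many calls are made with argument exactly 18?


Let N(m) = number of times fib(m) is called while evaluating fib(23).
N(23) = 1 (the initial call).
N(22) = 1 (only fib(23) calls it).
For 1 <= m <= 21: fib(m) is called by fib(m+1) and fib(m+2), so
  N(m) = N(m+1) + N(m+2).
fib(0) is called only by fib(2), so N(0) = N(2).
Walk down from m=23:
  N(23)=1, N(22)=1, N(21)=2, N(20)=3, N(19)=5, N(18)=8
N(18) = 8


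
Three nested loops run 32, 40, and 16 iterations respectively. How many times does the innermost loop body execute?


Loop 1 (outermost): 32 iterations
Loop 2 (middle): 40 iterations per outer
Loop 3 (innermost): 16 iterations per middle
Total = 32 * 40 * 16 = 20480


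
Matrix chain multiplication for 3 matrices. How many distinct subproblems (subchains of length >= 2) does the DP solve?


Subproblems are indexed by (i, j) where i < j.
Number of such pairs = n*(n-1)/2
= 3 * 2 / 2
= 3


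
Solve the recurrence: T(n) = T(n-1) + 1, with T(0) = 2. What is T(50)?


Unrolling the recurrence:
T(50) = T(49) + 1
       = T(48) + 1 + 1
       = T(47) + 1*3
       ...
       = T(0) + 1*50
       = 2 + 50 = 52


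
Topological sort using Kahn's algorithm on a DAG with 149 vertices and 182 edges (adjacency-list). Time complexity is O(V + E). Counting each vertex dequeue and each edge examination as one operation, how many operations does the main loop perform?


Kahn's algorithm:
  1. Compute in-degrees: O(V + E)
  2. Process queue: each vertex dequeued once (O(V))
     each edge examined once (O(E))
Total = V + E = 149 + 182 = 331


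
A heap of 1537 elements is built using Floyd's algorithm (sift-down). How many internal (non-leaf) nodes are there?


Leaf nodes occupy roughly half the array.
Sift-down is called for each internal node, starting from the last one.
Internal nodes = floor(n/2) = floor(1537/2) = 768


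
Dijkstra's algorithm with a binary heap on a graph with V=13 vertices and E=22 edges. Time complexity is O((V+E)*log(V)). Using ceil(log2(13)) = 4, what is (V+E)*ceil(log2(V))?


Dijkstra with a binary heap: each vertex is extracted once, each edge may relax once.
Each heap operation costs O(log V).
V + E = 13 + 22 = 35
ceil(log2(13)) = 4 (since 2^3 = 8 < 13 <= 16 = 2^4)
Total heap work = (V+E) * ceil(log2(V)) = 35 * 4 = 140


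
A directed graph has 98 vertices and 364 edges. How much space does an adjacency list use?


Adjacency list: one list head per vertex + one entry per edge
Vertex heads: 98
Edge entries: 364
Total = 98 + 364 = 462


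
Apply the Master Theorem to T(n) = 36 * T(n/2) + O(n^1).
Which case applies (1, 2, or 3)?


The Master Theorem: T(n) = a*T(n/b) + O(n^c)
  a = 36, b = 2, c = 1
log_b(a) = log_2(36) ~ 5.17
Compare b^c with a: 2^1 = 2 < 36, so c < log_b(a).
Since c < log_b(a), Case 1 applies.
T(n) = O(n^(log_2 36)) ~ O(n^5.17)
Master Theorem case = 1


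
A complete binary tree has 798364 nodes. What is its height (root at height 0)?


In a complete binary tree, level k holds nodes 2^k .. 2^(k+1)-1 (1-indexed).
Height = floor(log2(n)) = floor(log2(798364)) = 19
Check: 2^19 = 524288 <= 798364 < 1048576 = 2^20


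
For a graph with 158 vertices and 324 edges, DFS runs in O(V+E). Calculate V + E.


A full DFS traversal visits each vertex once and examines each edge once.
V = 158
E = 324
Sum = 158 + 324 = 482


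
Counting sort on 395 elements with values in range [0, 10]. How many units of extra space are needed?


Output array size: 395 (to store sorted result)
Count array size: 11 (one slot per possible value, range 0 to 10)
Total extra space = 395 + 11 = 406


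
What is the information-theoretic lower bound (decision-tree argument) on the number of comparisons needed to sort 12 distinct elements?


A binary decision tree of height h has at most 2^h leaves and needs at least n! of them, so h >= ceil(log2(n!)).
Compute 12! as a running product:
  x2 = 2, x3 = 6, x4 = 24, x5 = 120
  x6 = 720, x7 = 5040, x8 = 40320, x9 = 362880
  x10 = 3628800, x11 = 39916800, x12 = 479001600
12! = 479001600
Bracket between powers of 2:
  2^28 = 268435456 < 479001600 <= 536870912 = 2^29
So ceil(log2(12!)) = 29


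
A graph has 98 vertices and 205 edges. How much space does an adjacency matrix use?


Adjacency matrix: V x V grid of entries
Space = V^2 = 98^2 = 98 * 98 = 9604


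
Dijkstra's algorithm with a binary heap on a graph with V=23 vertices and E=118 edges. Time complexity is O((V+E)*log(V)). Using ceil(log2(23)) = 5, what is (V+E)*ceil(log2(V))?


Dijkstra with a binary heap: each vertex is extracted once, each edge may relax once.
Each heap operation costs O(log V).
V + E = 23 + 118 = 141
ceil(log2(23)) = 5 (since 2^4 = 16 < 23 <= 32 = 2^5)
Total heap work = (V+E) * ceil(log2(V)) = 141 * 5 = 705


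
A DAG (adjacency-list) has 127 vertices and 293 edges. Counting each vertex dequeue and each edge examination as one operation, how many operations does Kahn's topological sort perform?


V = 127 (vertex processing)
E = 293 (edge processing)
V + E = 127 + 293 = 420


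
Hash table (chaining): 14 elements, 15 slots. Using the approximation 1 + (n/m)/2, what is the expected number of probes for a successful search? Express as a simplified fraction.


Computing expected probes:
alpha = 14/15
= 1 + alpha/2
= 1 + 14/(2*15)
= (2*15 + 14) / (2*15)
= 44/30 = 22/15


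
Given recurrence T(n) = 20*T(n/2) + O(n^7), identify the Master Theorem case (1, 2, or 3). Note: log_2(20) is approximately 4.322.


Master Theorem parameters: a=20, b=2, c=7
log_b(a) = 4.322
Compare b^c with a: 2^7 = 128 > 20, so c > log_b(a).
Comparing c=7 vs log_b(a)=4.322:
7 > 4.322 => Case 3
Result: T(n) = O(n^7)
Master Theorem case = 3


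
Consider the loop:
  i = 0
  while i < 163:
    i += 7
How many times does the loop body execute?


Starting at i = 0, each iteration adds 7.
Iterations until i >= 163:
  Iteration 1: i = 0 -> i = 7
  Iteration 2: i = 7 -> i = 14
  Iteration 3: i = 14 -> i = 21
  Iteration 4: i = 21 -> i = 28
  Iteration 5: i = 28 -> i = 35
  Iteration 6: i = 35 -> i = 42
  Iteration 7: i = 42 -> i = 49
  Iteration 8: i = 49 -> i = 56
  ... continuing ...
Total iterations = ceil(163/7) = 24


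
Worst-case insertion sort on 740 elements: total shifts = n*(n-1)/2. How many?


Sum of shifts = 1 + 2 + 3 + ... + 739
= 740 * 739 / 2
= 546860 / 2
= 273430


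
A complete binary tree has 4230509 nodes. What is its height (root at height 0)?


In a complete binary tree, level k holds nodes 2^k .. 2^(k+1)-1 (1-indexed).
Height = floor(log2(n)) = floor(log2(4230509)) = 22
Check: 2^22 = 4194304 <= 4230509 < 8388608 = 2^23


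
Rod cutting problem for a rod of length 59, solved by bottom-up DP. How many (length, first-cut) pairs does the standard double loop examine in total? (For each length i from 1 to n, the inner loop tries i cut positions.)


For each subproblem length i = 1..59, the inner loop considers i possible first cuts.
Total = 1 + 2 + ... + 59
= 59*(59+1)/2
= 59*60/2 = 1770


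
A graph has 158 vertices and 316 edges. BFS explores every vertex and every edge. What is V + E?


A full BFS traversal dequeues each vertex once and examines each edge once.
Vertex visits: 158
Edge visits: 316
V + E = 158 + 316 = 474


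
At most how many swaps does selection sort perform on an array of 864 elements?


Each of the 863 passes places one element in its final position.
Pass 1: swap minimum into position 0
Pass 2: swap minimum of remaining into position 1
...
Pass 863: last two elements, one swap
Maximum swaps = 864 - 1 = 863


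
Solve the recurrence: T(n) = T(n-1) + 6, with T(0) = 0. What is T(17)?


Unrolling the recurrence:
T(17) = T(16) + 6
       = T(15) + 6 + 6
       = T(14) + 6*3
       ...
       = T(0) + 6*17
       = 0 + 102 = 102


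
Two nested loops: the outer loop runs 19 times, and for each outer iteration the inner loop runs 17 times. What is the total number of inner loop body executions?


Outer loop: 19 iterations
Inner loop: 17 iterations per outer iteration
Total = 19 * 17 = 323


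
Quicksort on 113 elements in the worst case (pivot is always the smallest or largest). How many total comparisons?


In the worst case, each partition step picks the worst pivot:
  Partition 1: 112 comparisons (n-1 elements to compare)
  Partition 2: 111 comparisons
  Partition 3: 110 comparisons
  Partition 4: 109 comparisons
  Partition 5: 108 comparisons
  ...
  Last partition: 0 comparisons
Total = (n-1) + (n-2) + ... + 1 + 0 = n*(n-1)/2
= 113*112/2 = 6328


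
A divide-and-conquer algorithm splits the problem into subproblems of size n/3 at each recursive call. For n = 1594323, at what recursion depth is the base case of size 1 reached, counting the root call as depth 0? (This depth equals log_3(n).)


At each depth, the problem size is divided by 3:
  Depth 0: problem size = 1594323
  Depth 1: problem size = 531441
  Depth 2: problem size = 177147
  Depth 3: problem size = 59049
  Depth 4: problem size = 19683
  Depth 5: problem size = 6561
  Depth 6: problem size = 2187
  Depth 7: problem size = 729
  Depth 8: problem size = 243
  Depth 9: problem size = 81
  Depth 10: problem size = 27
  Depth 11: problem size = 9
  Depth 12: problem size = 3
  Depth 13: problem size = 1 (base case)
The base case is reached at depth log_3(1594323) = 13 (the tree has 14 levels counting depth 0, but the depth asked for is 13).
Recursion depth = 13


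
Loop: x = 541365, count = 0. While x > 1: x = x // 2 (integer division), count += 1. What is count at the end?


The variable x halves each step:
x = 541365 -> 270682 -> 135341 -> 67670 -> 33835 -> 16917 -> 8458 -> 4229 -> 2114 -> 1057 -> 528 -> 264 -> 132 -> 66 -> 33 -> 16 -> 8 -> 4 -> 2 -> 1
Number of halvings = floor(log2(541365)) = 19


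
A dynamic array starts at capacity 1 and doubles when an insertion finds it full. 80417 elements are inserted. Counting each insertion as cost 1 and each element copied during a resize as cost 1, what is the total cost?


n = 80417
Insertion costs: 80417
Resizes copy 1, 2, 4, ... up to the largest power of 2 that is <= n-1 = 80416, i.e. 65536.
Copy costs = 1 + 2 + 4 + 8 + 16 + 32 + 64 + 128 + 256 + 512 + 1024 + 2048 + 4096 + 8192 + 16384 + 32768 + 65536 = 131071
Total = 80417 + 131071 = 211488


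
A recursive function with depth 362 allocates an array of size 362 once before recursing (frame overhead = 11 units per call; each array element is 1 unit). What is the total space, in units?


Array allocation: 362 units (allocated once)
Stack frames: 362 deep * 11 per frame = 3982 units
Total = 362 + 3982 = 4344


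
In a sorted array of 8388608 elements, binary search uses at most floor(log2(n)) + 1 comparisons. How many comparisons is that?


Halving sequence: 8388608 -> 4194304 -> 2097152 -> 1048576 -> 524288 -> 262144 -> 131072 -> 65536 -> 32768 -> 16384 -> 8192 -> 4096 -> 2048 -> 1024 -> 512 -> 256 -> 128 -> 64 -> 32 -> 16 -> 8 -> 4 -> 2 -> 1
Number of halvings = 23
Max comparisons = 23 + 1 = 24


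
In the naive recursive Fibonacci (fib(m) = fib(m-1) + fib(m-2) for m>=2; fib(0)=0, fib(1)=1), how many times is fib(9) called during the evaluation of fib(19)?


Let N(m) = number of times fib(m) is called while evaluating fib(19).
N(19) = 1 (the initial call).
N(18) = 1 (only fib(19) calls it).
For 1 <= m <= 17: fib(m) is called by fib(m+1) and fib(m+2), so
  N(m) = N(m+1) + N(m+2).
fib(0) is called only by fib(2), so N(0) = N(2).
Walk down from m=19:
  N(19)=1, N(18)=1, N(17)=2, N(16)=3, N(15)=5, N(14)=8, N(13)=13, N(12)=21, N(11)=34, N(10)=55, N(9)=89
N(9) = 89


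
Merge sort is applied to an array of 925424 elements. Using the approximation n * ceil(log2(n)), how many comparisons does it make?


Merge sort divides the array into halves recursively.
Number of levels = ceil(log2(925424)) = 20
At each level, approximately n = 925424 comparisons are needed for merging.
Total comparisons ~ n * ceil(log2(n)) = 925424 * 20 = 18508480


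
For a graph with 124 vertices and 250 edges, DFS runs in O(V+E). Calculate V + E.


A full DFS traversal visits each vertex once and examines each edge once.
V = 124
E = 250
Sum = 124 + 250 = 374


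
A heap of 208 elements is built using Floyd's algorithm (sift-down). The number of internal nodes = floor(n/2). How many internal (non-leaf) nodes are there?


Leaf nodes occupy roughly half the array.
Sift-down is called for each internal node, starting from the last one.
Internal nodes = floor(n/2) = floor(208/2) = 104


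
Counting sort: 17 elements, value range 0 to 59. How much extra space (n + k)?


n = 17 (output array)
k = 60 (count array for 60 distinct values)
Extra space = 17 + 60 = 77


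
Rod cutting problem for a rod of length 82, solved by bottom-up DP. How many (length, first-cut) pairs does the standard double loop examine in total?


For each subproblem length i = 1..82, the inner loop considers i possible first cuts.
Total = 1 + 2 + ... + 82
= 82*(82+1)/2
= 82*83/2 = 3403


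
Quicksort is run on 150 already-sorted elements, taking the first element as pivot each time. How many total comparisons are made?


Sum of comparisons per partition:
149 + 148 + ... + 1 + 0
= 150 * (150 - 1) / 2
= 150 * 149 / 2
= 11175


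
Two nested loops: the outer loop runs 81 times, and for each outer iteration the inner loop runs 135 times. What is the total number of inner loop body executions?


Outer loop: 81 iterations
Inner loop: 135 iterations per outer iteration
Total = 81 * 135 = 10935


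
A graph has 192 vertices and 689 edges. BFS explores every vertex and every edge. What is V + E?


A full BFS traversal dequeues each vertex once and examines each edge once.
Vertex visits: 192
Edge visits: 689
V + E = 192 + 689 = 881


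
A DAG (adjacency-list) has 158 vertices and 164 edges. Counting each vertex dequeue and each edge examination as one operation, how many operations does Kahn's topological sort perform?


V = 158 (vertex processing)
E = 164 (edge processing)
V + E = 158 + 164 = 322


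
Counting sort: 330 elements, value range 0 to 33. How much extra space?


n = 330 (output array)
k = 34 (count array for 34 distinct values)
Extra space = 330 + 34 = 364


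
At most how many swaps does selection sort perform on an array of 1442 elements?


Each of the 1441 passes places one element in its final position.
Pass 1: swap minimum into position 0
Pass 2: swap minimum of remaining into position 1
...
Pass 1441: last two elements, one swap
Maximum swaps = 1442 - 1 = 1441


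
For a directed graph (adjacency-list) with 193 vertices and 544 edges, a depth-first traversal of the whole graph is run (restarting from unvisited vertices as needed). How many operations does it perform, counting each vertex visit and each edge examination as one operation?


A full DFS traversal visits each vertex once and examines each edge once.
V = 193
E = 544
Sum = 193 + 544 = 737


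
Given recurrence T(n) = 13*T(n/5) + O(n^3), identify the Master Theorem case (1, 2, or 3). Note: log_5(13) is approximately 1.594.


Master Theorem parameters: a=13, b=5, c=3
log_b(a) = 1.594
Compare b^c with a: 5^3 = 125 > 13, so c > log_b(a).
Comparing c=3 vs log_b(a)=1.594:
3 > 1.594 => Case 3
Result: T(n) = O(n^3)
Master Theorem case = 3


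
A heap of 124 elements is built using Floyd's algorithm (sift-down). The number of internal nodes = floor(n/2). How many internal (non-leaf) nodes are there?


Leaf nodes occupy roughly half the array.
Sift-down is called for each internal node, starting from the last one.
Internal nodes = floor(n/2) = floor(124/2) = 62


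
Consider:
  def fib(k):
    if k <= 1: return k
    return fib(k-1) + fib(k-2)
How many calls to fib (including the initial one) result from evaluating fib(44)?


Let C(m) = total calls to evaluate fib(m). Then C(0)=C(1)=1, and
C(m) = 1 + C(m-1) + C(m-2) for m >= 2.
Build the table (each entry = 1 + previous two):
  C(0) = 1
  C(1) = 1
  C(2) = 1 + 1 + 1 = 3
  C(3) = 1 + 3 + 1 = 5
  C(4) = 1 + 5 + 3 = 9
  C(5) = 1 + 9 + 5 = 15
  C(6) = 1 + 15 + 9 = 25
  C(7) = 1 + 25 + 15 = 41
  C(8) = 1 + 41 + 25 = 67
  C(9) = 1 + 67 + 41 = 109
  C(10) = 1 + 109 + 67 = 177
  C(11) = 1 + 177 + 109 = 287
  C(12) = 1 + 287 + 177 = 465
  C(13) = 1 + 465 + 287 = 753
  C(14) = 1 + 753 + 465 = 1219
  C(15) = 1 + 1219 + 753 = 1973
  C(16) = 1 + 1973 + 1219 = 3193
  C(17) = 1 + 3193 + 1973 = 5167
  C(18) = 1 + 5167 + 3193 = 8361
  C(19) = 1 + 8361 + 5167 = 13529
  C(20) = 1 + 13529 + 8361 = 21891
  C(21) = 1 + 21891 + 13529 = 35421
  C(22) = 1 + 35421 + 21891 = 57313
  C(23) = 1 + 57313 + 35421 = 92735
  C(24) = 1 + 92735 + 57313 = 150049
  C(25) = 1 + 150049 + 92735 = 242785
  C(26) = 1 + 242785 + 150049 = 392835
  C(27) = 1 + 392835 + 242785 = 635621
  C(28) = 1 + 635621 + 392835 = 1028457
  C(29) = 1 + 1028457 + 635621 = 1664079
  C(30) = 1 + 1664079 + 1028457 = 2692537
  C(31) = 1 + 2692537 + 1664079 = 4356617
  C(32) = 1 + 4356617 + 2692537 = 7049155
  C(33) = 1 + 7049155 + 4356617 = 11405773
  C(34) = 1 + 11405773 + 7049155 = 18454929
  C(35) = 1 + 18454929 + 11405773 = 29860703
  C(36) = 1 + 29860703 + 18454929 = 48315633
  C(37) = 1 + 48315633 + 29860703 = 78176337
  C(38) = 1 + 78176337 + 48315633 = 126491971
  C(39) = 1 + 126491971 + 78176337 = 204668309
  C(40) = 1 + 204668309 + 126491971 = 331160281
  C(41) = 1 + 331160281 + 204668309 = 535828591
  C(42) = 1 + 535828591 + 331160281 = 866988873
  C(43) = 1 + 866988873 + 535828591 = 1402817465
  C(44) = 1 + 1402817465 + 866988873 = 2269806339
Total calls for fib(44) = 2269806339


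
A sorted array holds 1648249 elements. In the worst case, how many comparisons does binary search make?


Halving sequence: 1648249 -> 824124 -> 412062 -> 206031 -> 103015 -> 51507 -> 25753 -> 12876 -> 6438 -> 3219 -> 1609 -> 804 -> 402 -> 201 -> 100 -> 50 -> 25 -> 12 -> 6 -> 3 -> 1
Number of halvings = 20
Max comparisons = 20 + 1 = 21


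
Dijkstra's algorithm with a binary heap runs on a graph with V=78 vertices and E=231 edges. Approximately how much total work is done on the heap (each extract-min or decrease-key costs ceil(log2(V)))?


Dijkstra with a binary heap: each vertex is extracted once, each edge may relax once.
Each heap operation costs O(log V).
V + E = 78 + 231 = 309
ceil(log2(78)) = 7 (since 2^6 = 64 < 78 <= 128 = 2^7)
Total heap work = (V+E) * ceil(log2(V)) = 309 * 7 = 2163


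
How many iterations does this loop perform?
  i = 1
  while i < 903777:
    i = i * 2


The loop variable doubles each iteration:
i = 1 -> 2 -> 4 -> 8 -> 16 -> 32 -> 64 -> 128 -> 256 -> 512 -> 1024 -> 2048 -> 4096 -> 8192 -> 16384 -> 32768 -> 65536 -> 131072 -> 262144 -> 524288 -> 1048576 (stop, 1048576 >= 903777)
Number of doublings = ceil(log2(903777)) = 20


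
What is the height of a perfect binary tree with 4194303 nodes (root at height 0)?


A perfect binary tree with 4194303 nodes:
  4194303 = 2^22 - 1
  Levels: 0, 1, ..., 21
  Height = 21


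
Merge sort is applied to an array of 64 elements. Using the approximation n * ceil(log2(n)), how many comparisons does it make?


Merge sort divides the array into halves recursively.
Number of levels = ceil(log2(64)) = 6
At each level, approximately n = 64 comparisons are needed for merging.
Total comparisons ~ n * ceil(log2(n)) = 64 * 6 = 384


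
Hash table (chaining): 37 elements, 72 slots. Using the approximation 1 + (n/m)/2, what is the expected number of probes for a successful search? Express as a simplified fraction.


Computing expected probes:
alpha = 37/72
= 1 + alpha/2
= 1 + 37/(2*72)
= (2*72 + 37) / (2*72)
= 181/144


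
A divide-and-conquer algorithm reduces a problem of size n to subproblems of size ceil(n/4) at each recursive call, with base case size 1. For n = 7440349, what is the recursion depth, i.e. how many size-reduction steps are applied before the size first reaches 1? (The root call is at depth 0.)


Each step divides the size by 4 (rounding up); after k steps the size is ceil(n/4^k), which equals 1 exactly when 4^k >= n.
So the depth is the smallest k with 4^k >= 7440349, i.e. ceil(log_4(7440349)).
4^11 = 4194304 < 7440349 <= 16777216 = 4^12
Recursion depth = 12


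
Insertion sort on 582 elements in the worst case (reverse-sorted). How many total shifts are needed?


In the worst case (reverse-sorted), each element shifts past all previous:
  Element 1: 1 shifts
  Element 2: 2 shifts
  Element 3: 3 shifts
  Element 4: 4 shifts
  Element 5: 5 shifts
  ...
  Element 581: 581 shifts
Total = 1 + 2 + ... + 581
= 582*(582-1)/2 = 169071


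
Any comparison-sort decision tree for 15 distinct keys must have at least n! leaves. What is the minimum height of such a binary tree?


A binary decision tree of height h has at most 2^h leaves and needs at least n! of them, so h >= ceil(log2(n!)).
Compute 15! as a running product:
  x2 = 2, x3 = 6, x4 = 24, x5 = 120
  x6 = 720, x7 = 5040, x8 = 40320, x9 = 362880
  x10 = 3628800, x11 = 39916800, x12 = 479001600, x13 = 6227020800
  x14 = 87178291200, x15 = 1307674368000
15! = 1307674368000
Bracket between powers of 2:
  2^40 = 1099511627776 < 1307674368000 <= 2199023255552 = 2^41
So ceil(log2(15!)) = 41


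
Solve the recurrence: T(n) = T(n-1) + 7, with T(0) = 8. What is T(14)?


Unrolling the recurrence:
T(14) = T(13) + 7
       = T(12) + 7 + 7
       = T(11) + 7*3
       ...
       = T(0) + 7*14
       = 8 + 98 = 106


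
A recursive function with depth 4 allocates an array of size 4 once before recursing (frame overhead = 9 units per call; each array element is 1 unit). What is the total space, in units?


Array allocation: 4 units (allocated once)
Stack frames: 4 deep * 9 per frame = 36 units
Total = 4 + 36 = 40


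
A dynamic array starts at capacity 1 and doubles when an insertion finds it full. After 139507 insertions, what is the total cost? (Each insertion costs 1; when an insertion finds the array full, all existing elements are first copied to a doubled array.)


Insertion cost: 139507 (one per element)
Resizes occur just before inserting elements 2, 3, 5, 9, ...
Elements copied at each resize: 1 + 2 + 4 + 8 + 16 + 32 + 64 + 128 + 256 + 512 + 1024 + 2048 + 4096 + 8192 + 16384 + 32768 + 65536 + 131072
Sum of copies = 262143 (geometric series: 2^k - 1)
Total = 139507 + 262143 = 401650


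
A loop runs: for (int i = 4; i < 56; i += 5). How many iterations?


Loop starts at i = 4, increments by 5, stops when i >= 56.
Number of iterations = ceil((56 - 4) / 5)
= ceil(52 / 5)
= 11


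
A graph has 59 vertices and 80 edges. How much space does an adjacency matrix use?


Adjacency matrix: V x V grid of entries
Space = V^2 = 59^2 = 59 * 59 = 3481


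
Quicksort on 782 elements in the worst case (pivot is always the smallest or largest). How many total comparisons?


In the worst case, each partition step picks the worst pivot:
  Partition 1: 781 comparisons (n-1 elements to compare)
  Partition 2: 780 comparisons
  Partition 3: 779 comparisons
  Partition 4: 778 comparisons
  Partition 5: 777 comparisons
  ...
  Last partition: 0 comparisons
Total = (n-1) + (n-2) + ... + 1 + 0 = n*(n-1)/2
= 782*781/2 = 305371


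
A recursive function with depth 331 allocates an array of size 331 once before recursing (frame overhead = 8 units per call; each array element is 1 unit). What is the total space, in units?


Array allocation: 331 units (allocated once)
Stack frames: 331 deep * 8 per frame = 2648 units
Total = 331 + 2648 = 2979


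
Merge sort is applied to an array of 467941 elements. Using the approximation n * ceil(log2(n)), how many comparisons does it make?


Merge sort divides the array into halves recursively.
Number of levels = ceil(log2(467941)) = 19
At each level, approximately n = 467941 comparisons are needed for merging.
Total comparisons ~ n * ceil(log2(n)) = 467941 * 19 = 8890879


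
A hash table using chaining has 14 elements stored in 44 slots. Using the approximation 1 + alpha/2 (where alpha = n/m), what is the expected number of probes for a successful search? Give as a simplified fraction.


Load factor alpha = n/m = 14/44
Expected probes = 1 + alpha/2 = 1 + 14/(2*44)
= 1 + 14/88
= 88/88 + 14/88
= 102/88
Simplify: 51/44


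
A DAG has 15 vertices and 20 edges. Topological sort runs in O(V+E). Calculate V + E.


V = 15 (vertex processing)
E = 20 (edge processing)
V + E = 15 + 20 = 35


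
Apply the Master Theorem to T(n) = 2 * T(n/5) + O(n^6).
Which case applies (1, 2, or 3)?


The Master Theorem: T(n) = a*T(n/b) + O(n^c)
  a = 2, b = 5, c = 6
log_b(a) = log_5(2) ~ 0.431
Compare b^c with a: 5^6 = 15625 > 2, so c > log_b(a).
Since c > log_b(a), Case 3 applies.
T(n) = O(n^6)
Master Theorem case = 3


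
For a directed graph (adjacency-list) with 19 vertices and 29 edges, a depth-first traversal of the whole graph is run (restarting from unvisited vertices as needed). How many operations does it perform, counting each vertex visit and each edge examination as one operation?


A full DFS traversal visits each vertex once and examines each edge once.
V = 19
E = 29
Sum = 19 + 29 = 48


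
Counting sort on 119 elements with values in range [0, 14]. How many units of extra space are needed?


Output array size: 119 (to store sorted result)
Count array size: 15 (one slot per possible value, range 0 to 14)
Total extra space = 119 + 15 = 134


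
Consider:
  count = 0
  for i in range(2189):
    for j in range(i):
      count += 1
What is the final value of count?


For each i, the inner loop runs i times:
  i=0: inner runs 0 times
  i=1: inner runs 1 time
  i=2: inner runs 2 times
  i=3: inner runs 3 times
  i=4: inner runs 4 times
  i=5: inner runs 5 times
  i=6: inner runs 6 times
  i=7: inner runs 7 times
  ...
Total = 0 + 1 + 2 + ... + 2188 = 2189*(2189-1)/2 = 2394766


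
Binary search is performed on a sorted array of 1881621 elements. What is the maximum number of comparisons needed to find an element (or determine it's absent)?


Binary search halves the search space each comparison:
  Step 1: search space = 1881621 -> 940810
  Step 2: search space = 940810 -> 470405
  Step 3: search space = 470405 -> 235202
  Step 4: search space = 235202 -> 117601
  Step 5: search space = 117601 -> 58800
  Step 6: search space = 58800 -> 29400
  Step 7: search space = 29400 -> 14700
  Step 8: search space = 14700 -> 7350
  Step 9: search space = 7350 -> 3675
  Step 10: search space = 3675 -> 1837
  Step 11: search space = 1837 -> 918
  Step 12: search space = 918 -> 459
  Step 13: search space = 459 -> 229
  Step 14: search space = 229 -> 114
  Step 15: search space = 114 -> 57
  Step 16: search space = 57 -> 28
  Step 17: search space = 28 -> 14
  Step 18: search space = 14 -> 7
  Step 19: search space = 7 -> 3
  Step 20: search space = 3 -> 1
  Step 21: search space = 1 (final check)
Maximum comparisons = floor(log2(1881621)) + 1 = 20 + 1 = 21


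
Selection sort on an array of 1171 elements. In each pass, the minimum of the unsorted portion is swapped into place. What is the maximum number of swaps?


Selection sort performs one swap per pass:
  Pass 1: find min in positions 0 to 1170, swap with position 0
  Pass 2: find min in positions 1 to 1170, swap with position 1
  Pass 3: find min in positions 2 to 1170, swap with position 2
  Pass 4: find min in positions 3 to 1170, swap with position 3
  Pass 5: find min in positions 4 to 1170, swap with position 4
  ... (1165 more passes)
Total passes (and swaps) = n - 1 = 1171 - 1 = 1170


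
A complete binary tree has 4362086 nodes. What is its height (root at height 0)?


In a complete binary tree, level k holds nodes 2^k .. 2^(k+1)-1 (1-indexed).
Height = floor(log2(n)) = floor(log2(4362086)) = 22
Check: 2^22 = 4194304 <= 4362086 < 8388608 = 2^23


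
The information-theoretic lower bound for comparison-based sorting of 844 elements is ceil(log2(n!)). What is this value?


A binary decision tree of height h has at most 2^h leaves and needs at least n! of them, so h >= ceil(log2(n!)).
844! is far too large to multiply out, so use Stirling's series:
  ln(n!) ~ n ln n - n + (1/2) ln(2 pi n) + 1/(12n)  (error below 1/(360 n^3), negligible here)
  ln(844) = 6.7381525
  n ln n = 844 * 6.7381525 = 5687.0007
  (1/2) ln(2 pi * 844) = (1/2) ln(5303.0084) = 4.2880
  1/(12*844) = 0.0001
  ln(844!) ~ 5687.0007 - 844 + 4.2880 + 0.0001 = 4847.2888
Convert to base 2: log2(844!) = 4847.2888 / ln 2 = 4847.2888 / 0.69314718 = 6993.1595
ceil(6993.1595) = 6994


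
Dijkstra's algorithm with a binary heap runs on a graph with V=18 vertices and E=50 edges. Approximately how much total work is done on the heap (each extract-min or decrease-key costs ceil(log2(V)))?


Dijkstra with a binary heap: each vertex is extracted once, each edge may relax once.
Each heap operation costs O(log V).
V + E = 18 + 50 = 68
ceil(log2(18)) = 5 (since 2^4 = 16 < 18 <= 32 = 2^5)
Total heap work = (V+E) * ceil(log2(V)) = 68 * 5 = 340


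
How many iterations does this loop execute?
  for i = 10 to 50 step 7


The loop variable i takes values starting at 10 and increments by 7 each iteration.
Sequence: i = 10, 17, 24, 31, 38, 45
The upper bound 50 is inclusive, so the count is floor((last - first) / step) + 1:
floor((50 - 10) / 7) + 1 = floor(40/7) + 1 = 5 + 1 = 6


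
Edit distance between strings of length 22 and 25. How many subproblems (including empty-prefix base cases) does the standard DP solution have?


The table includes base cases (empty prefixes).
Rows: (m+1) = 23
Columns: (n+1) = 26
Total = 23 * 26 = 598


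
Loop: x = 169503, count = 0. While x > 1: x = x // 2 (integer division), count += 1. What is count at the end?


The variable x halves each step:
x = 169503 -> 84751 -> 42375 -> 21187 -> 10593 -> 5296 -> 2648 -> 1324 -> 662 -> 331 -> 165 -> 82 -> 41 -> 20 -> 10 -> 5 -> 2 -> 1
Number of halvings = floor(log2(169503)) = 17


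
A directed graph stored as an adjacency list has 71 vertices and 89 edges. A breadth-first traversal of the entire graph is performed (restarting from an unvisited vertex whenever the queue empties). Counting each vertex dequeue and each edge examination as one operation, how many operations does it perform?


A full BFS traversal dequeues each vertex once and examines each edge once.
Vertex visits: 71
Edge visits: 89
V + E = 71 + 89 = 160


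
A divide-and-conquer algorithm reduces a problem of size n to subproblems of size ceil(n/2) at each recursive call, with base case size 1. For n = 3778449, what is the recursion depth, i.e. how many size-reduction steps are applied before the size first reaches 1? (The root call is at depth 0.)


Each step divides the size by 2 (rounding up); after k steps the size is ceil(n/2^k), which equals 1 exactly when 2^k >= n.
So the depth is the smallest k with 2^k >= 3778449, i.e. ceil(log_2(3778449)).
2^21 = 2097152 < 3778449 <= 4194304 = 2^22
Recursion depth = 22


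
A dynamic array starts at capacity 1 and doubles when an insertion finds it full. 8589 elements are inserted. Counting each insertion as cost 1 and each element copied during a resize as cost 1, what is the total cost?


n = 8589
Insertion costs: 8589
Resizes copy 1, 2, 4, ... up to the largest power of 2 that is <= n-1 = 8588, i.e. 8192.
Copy costs = 1 + 2 + 4 + 8 + 16 + 32 + 64 + 128 + 256 + 512 + 1024 + 2048 + 4096 + 8192 = 16383
Total = 8589 + 16383 = 24972


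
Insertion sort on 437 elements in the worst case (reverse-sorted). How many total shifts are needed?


In the worst case (reverse-sorted), each element shifts past all previous:
  Element 1: 1 shifts
  Element 2: 2 shifts
  Element 3: 3 shifts
  Element 4: 4 shifts
  Element 5: 5 shifts
  ...
  Element 436: 436 shifts
Total = 1 + 2 + ... + 436
= 437*(437-1)/2 = 95266


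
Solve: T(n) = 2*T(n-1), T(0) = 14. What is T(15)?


Unrolling:
T(15) = 2*T(14) = 2^2*T(13) = ... = 2^15*T(0)
= 2^15 * 14
= 32768 * 14 = 458752


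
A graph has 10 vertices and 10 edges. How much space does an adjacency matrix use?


Adjacency matrix: V x V grid of entries
Space = V^2 = 10^2 = 10 * 10 = 100


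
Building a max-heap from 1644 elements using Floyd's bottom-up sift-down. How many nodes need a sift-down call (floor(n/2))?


In a heap of 1644 elements (0-indexed array):
  Last element index: 1643
  Parent of last element: floor((1643 - 1) / 2) = 821
  Internal nodes: indices 0 to 821
  Count = floor(1644/2) = 822


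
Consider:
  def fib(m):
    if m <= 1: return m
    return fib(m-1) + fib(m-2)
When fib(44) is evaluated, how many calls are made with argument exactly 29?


Let N(m) = number of times fib(m) is called while evaluating fib(44).
N(44) = 1 (the initial call).
N(43) = 1 (only fib(44) calls it).
For 1 <= m <= 42: fib(m) is called by fib(m+1) and fib(m+2), so
  N(m) = N(m+1) + N(m+2).
fib(0) is called only by fib(2), so N(0) = N(2).
Walk down from m=44:
  N(44)=1, N(43)=1, N(42)=2, N(41)=3, N(40)=5, N(39)=8, N(38)=13, N(37)=21, N(36)=34, N(35)=55, N(34)=89, N(33)=144, N(32)=233, N(31)=377, N(30)=610, N(29)=987
N(29) = 987


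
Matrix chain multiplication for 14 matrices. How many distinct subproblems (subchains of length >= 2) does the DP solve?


Subproblems are indexed by (i, j) where i < j.
Number of such pairs = n*(n-1)/2
= 14 * 13 / 2
= 91


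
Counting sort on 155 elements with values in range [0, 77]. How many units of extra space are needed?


Output array size: 155 (to store sorted result)
Count array size: 78 (one slot per possible value, range 0 to 77)
Total extra space = 155 + 78 = 233


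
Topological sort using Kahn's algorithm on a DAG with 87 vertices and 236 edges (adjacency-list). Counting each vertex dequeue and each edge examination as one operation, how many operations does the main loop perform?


Kahn's algorithm:
  1. Compute in-degrees: O(V + E)
  2. Process queue: each vertex dequeued once (O(V))
     each edge examined once (O(E))
Total = V + E = 87 + 236 = 323


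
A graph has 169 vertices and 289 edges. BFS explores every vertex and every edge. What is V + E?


A full BFS traversal dequeues each vertex once and examines each edge once.
Vertex visits: 169
Edge visits: 289
V + E = 169 + 289 = 458
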